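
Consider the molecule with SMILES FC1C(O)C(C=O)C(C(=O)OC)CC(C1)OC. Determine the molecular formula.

Walk through each heavy atom and fill implicit hydrogens from standard valence (C 4, N 3, O 2, S 2, halogen 1):
  atom 1: F (halogen, monovalent) → 0 H
  atom 2: C, bond orders sum to 3 (valence 4) → 1 H
  atom 3: C, bond orders sum to 3 (valence 4) → 1 H
  atom 4: O, bond orders sum to 1 (valence 2) → 1 H
  atom 5: C, bond orders sum to 3 (valence 4) → 1 H
  atom 6: C, bond orders sum to 3 (valence 4) → 1 H
  atom 7: O, bond orders sum to 2 (valence 2) → 0 H
  atom 8: C, bond orders sum to 3 (valence 4) → 1 H
  atom 9: C, bond orders sum to 4 (valence 4) → 0 H
  atom 10: O, bond orders sum to 2 (valence 2) → 0 H
  atom 11: O, bond orders sum to 2 (valence 2) → 0 H
  atom 12: C, bond orders sum to 1 (valence 4) → 3 H
  atom 13: C, bond orders sum to 2 (valence 4) → 2 H
  atom 14: C, bond orders sum to 3 (valence 4) → 1 H
  atom 15: C, bond orders sum to 2 (valence 4) → 2 H
  atom 16: O, bond orders sum to 2 (valence 2) → 0 H
  atom 17: C, bond orders sum to 1 (valence 4) → 3 H
Totals → C:11, H:17, F:1, O:5.
In Hill order: C11H17FO5.

C11H17FO5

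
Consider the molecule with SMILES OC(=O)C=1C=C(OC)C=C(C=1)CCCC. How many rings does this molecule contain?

In SMILES, each pair of matching ring-closure digits denotes one ring-closing bond; the number of such bonds equals the number of independent rings.
Ring-closure bonds here: 1.

1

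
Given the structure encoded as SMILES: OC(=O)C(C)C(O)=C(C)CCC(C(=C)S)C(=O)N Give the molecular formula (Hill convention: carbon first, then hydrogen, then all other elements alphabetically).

Walk through each heavy atom and fill implicit hydrogens from standard valence (C 4, N 3, O 2, S 2, halogen 1):
  atom 1: O, bond orders sum to 1 (valence 2) → 1 H
  atom 2: C, bond orders sum to 4 (valence 4) → 0 H
  atom 3: O, bond orders sum to 2 (valence 2) → 0 H
  atom 4: C, bond orders sum to 3 (valence 4) → 1 H
  atom 5: C, bond orders sum to 1 (valence 4) → 3 H
  atom 6: C, bond orders sum to 4 (valence 4) → 0 H
  atom 7: O, bond orders sum to 1 (valence 2) → 1 H
  atom 8: C, bond orders sum to 4 (valence 4) → 0 H
  atom 9: C, bond orders sum to 1 (valence 4) → 3 H
  atom 10: C, bond orders sum to 2 (valence 4) → 2 H
  atom 11: C, bond orders sum to 2 (valence 4) → 2 H
  atom 12: C, bond orders sum to 3 (valence 4) → 1 H
  atom 13: C, bond orders sum to 4 (valence 4) → 0 H
  atom 14: C, bond orders sum to 2 (valence 4) → 2 H
  atom 15: S, bond orders sum to 1 (valence 2) → 1 H
  atom 16: C, bond orders sum to 4 (valence 4) → 0 H
  atom 17: O, bond orders sum to 2 (valence 2) → 0 H
  atom 18: N, bond orders sum to 1 (valence 3) → 2 H
Totals → C:12, H:19, N:1, O:4, S:1.

C12H19NO4S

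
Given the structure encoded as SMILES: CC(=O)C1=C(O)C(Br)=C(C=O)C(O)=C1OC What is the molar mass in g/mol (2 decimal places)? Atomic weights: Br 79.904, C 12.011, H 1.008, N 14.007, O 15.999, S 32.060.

First, the molecular formula is C10H9BrO5 (counting implicit H from valence).
  Br: 1 × 79.904 = 79.904
  C: 10 × 12.011 = 120.110
  H: 9 × 1.008 = 9.072
  O: 5 × 15.999 = 79.995
Sum: 1×79.904 + 10×12.011 + 9×1.008 + 5×15.999 = 289.081 → 289.08 g/mol.

289.08 g/mol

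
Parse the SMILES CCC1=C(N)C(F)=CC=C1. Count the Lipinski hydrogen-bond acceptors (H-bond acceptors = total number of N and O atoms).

N atoms: 1; O atoms: 0.
Lipinski HBA = 1 + 0 = 1.

1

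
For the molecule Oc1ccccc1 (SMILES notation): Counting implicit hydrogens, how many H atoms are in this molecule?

Walk through each heavy atom and fill implicit hydrogens from standard valence (C 4, N 3, O 2, S 2, halogen 1); for lowercase aromatic atoms, an aromatic c carries 1 H when it has two neighbours and 0 H with three, and aromatic n carries 0 H:
  atom 1: O, bond orders sum to 1 (valence 2) → 1 H
  atom 2: aromatic c, 3 neighbours → 0 H
  atom 3: aromatic c, 2 neighbours → 1 H
  atom 4: aromatic c, 2 neighbours → 1 H
  atom 5: aromatic c, 2 neighbours → 1 H
  atom 6: aromatic c, 2 neighbours → 1 H
  atom 7: aromatic c, 2 neighbours → 1 H
Total hydrogens: 6.

6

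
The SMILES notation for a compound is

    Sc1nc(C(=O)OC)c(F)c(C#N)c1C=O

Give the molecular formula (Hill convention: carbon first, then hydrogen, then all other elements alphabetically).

C9H5FN2O3S

Walk through each heavy atom and fill implicit hydrogens from standard valence (C 4, N 3, O 2, S 2, halogen 1); for lowercase aromatic atoms, an aromatic c carries 1 H when it has two neighbours and 0 H with three, and aromatic n carries 0 H:
  atom 1: S, bond orders sum to 1 (valence 2) → 1 H
  atom 2: aromatic c, 3 neighbours → 0 H
  atom 3: aromatic n, 2 neighbours → 0 H
  atom 4: aromatic c, 3 neighbours → 0 H
  atom 5: C, bond orders sum to 4 (valence 4) → 0 H
  atom 6: O, bond orders sum to 2 (valence 2) → 0 H
  atom 7: O, bond orders sum to 2 (valence 2) → 0 H
  atom 8: C, bond orders sum to 1 (valence 4) → 3 H
  atom 9: aromatic c, 3 neighbours → 0 H
  atom 10: F (halogen, monovalent) → 0 H
  atom 11: aromatic c, 3 neighbours → 0 H
  atom 12: C, bond orders sum to 4 (valence 4) → 0 H
  atom 13: N, bond orders sum to 3 (valence 3) → 0 H
  atom 14: aromatic c, 3 neighbours → 0 H
  atom 15: C, bond orders sum to 3 (valence 4) → 1 H
  atom 16: O, bond orders sum to 2 (valence 2) → 0 H
Totals → C:9, H:5, F:1, N:2, O:3, S:1.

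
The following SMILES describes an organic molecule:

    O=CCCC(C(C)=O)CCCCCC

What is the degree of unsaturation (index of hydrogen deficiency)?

2

Degree of unsaturation = (number of rings) + (number of π bonds).
Ring closures in the SMILES: 0.
π bonds: 2 double bonds (each 1 DoU) → 2 DoU from unsaturation.
Total DoU = 0 + 2 = 2.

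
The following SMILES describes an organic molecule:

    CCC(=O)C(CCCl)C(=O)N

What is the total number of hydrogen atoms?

12

Walk through each heavy atom and fill implicit hydrogens from standard valence (C 4, N 3, O 2, S 2, halogen 1):
  atom 1: C, bond orders sum to 1 (valence 4) → 3 H
  atom 2: C, bond orders sum to 2 (valence 4) → 2 H
  atom 3: C, bond orders sum to 4 (valence 4) → 0 H
  atom 4: O, bond orders sum to 2 (valence 2) → 0 H
  atom 5: C, bond orders sum to 3 (valence 4) → 1 H
  atom 6: C, bond orders sum to 2 (valence 4) → 2 H
  atom 7: C, bond orders sum to 2 (valence 4) → 2 H
  atom 8: Cl (halogen, monovalent) → 0 H
  atom 9: C, bond orders sum to 4 (valence 4) → 0 H
  atom 10: O, bond orders sum to 2 (valence 2) → 0 H
  atom 11: N, bond orders sum to 1 (valence 3) → 2 H
Total hydrogens: 12.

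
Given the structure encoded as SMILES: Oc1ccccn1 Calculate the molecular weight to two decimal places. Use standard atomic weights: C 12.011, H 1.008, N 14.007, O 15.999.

95.10 g/mol

First, the molecular formula is C5H5NO (counting implicit H from valence).
  C: 5 × 12.011 = 60.055
  H: 5 × 1.008 = 5.040
  N: 1 × 14.007 = 14.007
  O: 1 × 15.999 = 15.999
Sum: 5×12.011 + 5×1.008 + 1×14.007 + 1×15.999 = 95.101 → 95.10 g/mol.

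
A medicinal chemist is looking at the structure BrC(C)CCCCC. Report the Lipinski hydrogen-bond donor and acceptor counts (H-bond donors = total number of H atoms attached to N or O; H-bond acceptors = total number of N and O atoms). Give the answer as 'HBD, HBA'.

0, 0

Donors: find every N or O and count the H atoms it carries.
  (no N or O atoms present)
Lipinski HBD = 0.
Acceptors: N atoms = 0, O atoms = 0 → HBA = 0.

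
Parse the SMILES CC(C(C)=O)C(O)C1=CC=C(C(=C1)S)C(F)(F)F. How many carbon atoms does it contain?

12

Count every carbon token in the SMILES (each C, including those in ring-closure positions and inside branches).
Carbon count: 12.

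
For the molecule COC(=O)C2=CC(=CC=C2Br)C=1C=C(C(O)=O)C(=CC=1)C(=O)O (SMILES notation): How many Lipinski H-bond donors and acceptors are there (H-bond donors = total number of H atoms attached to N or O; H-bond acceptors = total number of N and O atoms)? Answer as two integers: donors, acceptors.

2, 6

Donors: find every N or O and count the H atoms it carries.
  atom 2 (O): bond orders sum to 2 → 0 H
  atom 4 (O): bond orders sum to 2 → 0 H
  atom 16 (O): bond orders sum to 1 → 1 H
  atom 17 (O): bond orders sum to 2 → 0 H
  atom 22 (O): bond orders sum to 2 → 0 H
  atom 23 (O): bond orders sum to 1 → 1 H
Lipinski HBD = 2.
Acceptors: N atoms = 0, O atoms = 6 → HBA = 6.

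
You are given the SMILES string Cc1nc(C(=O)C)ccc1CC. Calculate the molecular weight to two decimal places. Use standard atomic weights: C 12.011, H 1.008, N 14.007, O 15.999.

First, the molecular formula is C10H13NO (counting implicit H from valence).
  C: 10 × 12.011 = 120.110
  H: 13 × 1.008 = 13.104
  N: 1 × 14.007 = 14.007
  O: 1 × 15.999 = 15.999
Sum: 10×12.011 + 13×1.008 + 1×14.007 + 1×15.999 = 163.220 → 163.22 g/mol.

163.22 g/mol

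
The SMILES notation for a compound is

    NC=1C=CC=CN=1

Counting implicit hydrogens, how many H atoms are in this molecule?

Walk through each heavy atom and fill implicit hydrogens from standard valence (C 4, N 3, O 2, S 2, halogen 1):
  atom 1: N, bond orders sum to 1 (valence 3) → 2 H
  atom 2: C, bond orders sum to 4 (valence 4) → 0 H
  atom 3: C, bond orders sum to 3 (valence 4) → 1 H
  atom 4: C, bond orders sum to 3 (valence 4) → 1 H
  atom 5: C, bond orders sum to 3 (valence 4) → 1 H
  atom 6: C, bond orders sum to 3 (valence 4) → 1 H
  atom 7: N, bond orders sum to 3 (valence 3) → 0 H
Total hydrogens: 6.

6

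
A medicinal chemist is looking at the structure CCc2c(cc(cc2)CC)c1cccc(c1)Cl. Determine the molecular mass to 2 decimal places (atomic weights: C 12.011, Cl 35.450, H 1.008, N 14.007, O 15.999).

First, the molecular formula is C16H17Cl (counting implicit H from valence).
  C: 16 × 12.011 = 192.176
  Cl: 1 × 35.450 = 35.450
  H: 17 × 1.008 = 17.136
Sum: 16×12.011 + 1×35.450 + 17×1.008 = 244.762 → 244.76 g/mol.

244.76 g/mol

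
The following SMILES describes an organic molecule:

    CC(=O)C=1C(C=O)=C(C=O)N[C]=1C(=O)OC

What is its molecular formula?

Walk through each heavy atom and fill implicit hydrogens from standard valence (C 4, N 3, O 2, S 2, halogen 1):
  atom 1: C, bond orders sum to 1 (valence 4) → 3 H
  atom 2: C, bond orders sum to 4 (valence 4) → 0 H
  atom 3: O, bond orders sum to 2 (valence 2) → 0 H
  atom 4: C, bond orders sum to 4 (valence 4) → 0 H
  atom 5: C, bond orders sum to 4 (valence 4) → 0 H
  atom 6: C, bond orders sum to 3 (valence 4) → 1 H
  atom 7: O, bond orders sum to 2 (valence 2) → 0 H
  atom 8: C, bond orders sum to 4 (valence 4) → 0 H
  atom 9: C, bond orders sum to 3 (valence 4) → 1 H
  atom 10: O, bond orders sum to 2 (valence 2) → 0 H
  atom 11: N, bond orders sum to 2 (valence 3) → 1 H
  atom 12: C with explicit H count 0
  atom 13: C, bond orders sum to 4 (valence 4) → 0 H
  atom 14: O, bond orders sum to 2 (valence 2) → 0 H
  atom 15: O, bond orders sum to 2 (valence 2) → 0 H
  atom 16: C, bond orders sum to 1 (valence 4) → 3 H
Totals → C:10, H:9, N:1, O:5.
In Hill order: C10H9NO5.

C10H9NO5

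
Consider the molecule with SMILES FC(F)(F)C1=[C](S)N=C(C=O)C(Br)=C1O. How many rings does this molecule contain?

1

In SMILES, each pair of matching ring-closure digits denotes one ring-closing bond; the number of such bonds equals the number of independent rings.
Ring-closure bonds here: 1.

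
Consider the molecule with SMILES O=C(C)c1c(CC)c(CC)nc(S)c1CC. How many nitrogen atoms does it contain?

1

Scan the SMILES for N atoms (remember two-letter symbols like Cl and Br are single atoms).
Nitrogen count: 1.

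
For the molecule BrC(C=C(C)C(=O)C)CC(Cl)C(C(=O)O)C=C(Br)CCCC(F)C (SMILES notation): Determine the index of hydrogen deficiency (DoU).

Degree of unsaturation = (number of rings) + (number of π bonds).
Ring closures in the SMILES: 0.
π bonds: 4 double bonds (each 1 DoU) → 4 DoU from unsaturation.
Total DoU = 0 + 4 = 4.

4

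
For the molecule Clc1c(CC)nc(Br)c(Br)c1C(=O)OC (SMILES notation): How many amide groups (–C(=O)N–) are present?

Scan the SMILES for the amide motif — none present.
Groups that are present: 1 ester.

0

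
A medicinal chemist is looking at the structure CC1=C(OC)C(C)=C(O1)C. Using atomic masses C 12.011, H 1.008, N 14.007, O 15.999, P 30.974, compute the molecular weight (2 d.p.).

First, the molecular formula is C8H12O2 (counting implicit H from valence).
  C: 8 × 12.011 = 96.088
  H: 12 × 1.008 = 12.096
  O: 2 × 15.999 = 31.998
Sum: 8×12.011 + 12×1.008 + 2×15.999 = 140.182 → 140.18 g/mol.

140.18 g/mol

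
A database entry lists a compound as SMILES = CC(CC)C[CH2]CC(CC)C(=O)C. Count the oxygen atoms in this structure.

Scan the SMILES for O atoms (remember two-letter symbols like Cl and Br are single atoms).
Oxygen count: 1.

1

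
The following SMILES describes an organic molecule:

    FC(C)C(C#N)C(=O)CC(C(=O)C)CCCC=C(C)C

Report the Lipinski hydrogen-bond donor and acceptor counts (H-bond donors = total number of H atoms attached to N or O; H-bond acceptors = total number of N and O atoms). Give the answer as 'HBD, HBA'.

0, 3

Donors: find every N or O and count the H atoms it carries.
  atom 6 (N): bond orders sum to 3 → 0 H
  atom 8 (O): bond orders sum to 2 → 0 H
  atom 12 (O): bond orders sum to 2 → 0 H
Lipinski HBD = 0.
Acceptors: N atoms = 1, O atoms = 2 → HBA = 3.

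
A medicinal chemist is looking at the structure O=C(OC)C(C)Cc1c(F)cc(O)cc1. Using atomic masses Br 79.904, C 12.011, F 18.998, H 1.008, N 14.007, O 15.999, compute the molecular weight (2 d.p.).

212.22 g/mol

First, the molecular formula is C11H13FO3 (counting implicit H from valence).
  C: 11 × 12.011 = 132.121
  F: 1 × 18.998 = 18.998
  H: 13 × 1.008 = 13.104
  O: 3 × 15.999 = 47.997
Sum: 11×12.011 + 1×18.998 + 13×1.008 + 3×15.999 = 212.220 → 212.22 g/mol.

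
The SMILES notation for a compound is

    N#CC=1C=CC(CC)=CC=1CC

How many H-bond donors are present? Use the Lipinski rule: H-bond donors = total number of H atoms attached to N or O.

0

Donors: find every N or O and count the H atoms it carries.
  atom 1 (N): bond orders sum to 3 → 0 H
Lipinski HBD = 0.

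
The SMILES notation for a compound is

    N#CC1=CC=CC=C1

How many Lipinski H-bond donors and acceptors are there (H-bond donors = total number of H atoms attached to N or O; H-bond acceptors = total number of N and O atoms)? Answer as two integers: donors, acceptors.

0, 1

Donors: find every N or O and count the H atoms it carries.
  atom 1 (N): bond orders sum to 3 → 0 H
Lipinski HBD = 0.
Acceptors: N atoms = 1, O atoms = 0 → HBA = 1.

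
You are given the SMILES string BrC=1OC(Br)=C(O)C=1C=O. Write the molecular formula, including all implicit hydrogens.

C5H2Br2O3

Walk through each heavy atom and fill implicit hydrogens from standard valence (C 4, N 3, O 2, S 2, halogen 1):
  atom 1: Br (halogen, monovalent) → 0 H
  atom 2: C, bond orders sum to 4 (valence 4) → 0 H
  atom 3: O, bond orders sum to 2 (valence 2) → 0 H
  atom 4: C, bond orders sum to 4 (valence 4) → 0 H
  atom 5: Br (halogen, monovalent) → 0 H
  atom 6: C, bond orders sum to 4 (valence 4) → 0 H
  atom 7: O, bond orders sum to 1 (valence 2) → 1 H
  atom 8: C, bond orders sum to 4 (valence 4) → 0 H
  atom 9: C, bond orders sum to 3 (valence 4) → 1 H
  atom 10: O, bond orders sum to 2 (valence 2) → 0 H
Totals → C:5, H:2, Br:2, O:3.
In Hill order: C5H2Br2O3.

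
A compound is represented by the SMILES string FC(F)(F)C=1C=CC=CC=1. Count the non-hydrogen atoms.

10

Every atom symbol written in the SMILES (organic subset) is one heavy atom; implicit H are not written.
Heavy atoms by element → C:7, F:3.
Total: 10.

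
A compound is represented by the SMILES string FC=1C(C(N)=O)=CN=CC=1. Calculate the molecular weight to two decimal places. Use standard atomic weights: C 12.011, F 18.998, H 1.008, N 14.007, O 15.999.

First, the molecular formula is C6H5FN2O (counting implicit H from valence).
  C: 6 × 12.011 = 72.066
  F: 1 × 18.998 = 18.998
  H: 5 × 1.008 = 5.040
  N: 2 × 14.007 = 28.014
  O: 1 × 15.999 = 15.999
Sum: 6×12.011 + 1×18.998 + 5×1.008 + 2×14.007 + 1×15.999 = 140.117 → 140.12 g/mol.

140.12 g/mol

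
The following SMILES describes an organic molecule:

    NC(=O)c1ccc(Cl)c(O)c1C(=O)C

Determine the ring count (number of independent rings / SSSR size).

In SMILES, each pair of matching ring-closure digits denotes one ring-closing bond; the number of such bonds equals the number of independent rings.
Ring-closure bonds here: 1.

1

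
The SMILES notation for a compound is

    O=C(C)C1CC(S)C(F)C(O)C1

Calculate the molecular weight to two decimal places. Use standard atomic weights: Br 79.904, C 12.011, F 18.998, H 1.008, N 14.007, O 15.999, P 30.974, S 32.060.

192.25 g/mol

First, the molecular formula is C8H13FO2S (counting implicit H from valence).
  C: 8 × 12.011 = 96.088
  F: 1 × 18.998 = 18.998
  H: 13 × 1.008 = 13.104
  O: 2 × 15.999 = 31.998
  S: 1 × 32.060 = 32.060
Sum: 8×12.011 + 1×18.998 + 13×1.008 + 2×15.999 + 1×32.060 = 192.248 → 192.25 g/mol.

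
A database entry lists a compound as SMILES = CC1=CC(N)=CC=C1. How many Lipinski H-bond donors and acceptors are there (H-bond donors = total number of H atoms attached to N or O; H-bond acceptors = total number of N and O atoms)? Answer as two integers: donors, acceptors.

2, 1

Donors: find every N or O and count the H atoms it carries.
  atom 5 (N): bond orders sum to 1 → 2 H
Lipinski HBD = 2.
Acceptors: N atoms = 1, O atoms = 0 → HBA = 1.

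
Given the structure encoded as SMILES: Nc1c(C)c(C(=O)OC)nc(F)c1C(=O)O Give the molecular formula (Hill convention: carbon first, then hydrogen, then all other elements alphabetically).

Walk through each heavy atom and fill implicit hydrogens from standard valence (C 4, N 3, O 2, S 2, halogen 1); for lowercase aromatic atoms, an aromatic c carries 1 H when it has two neighbours and 0 H with three, and aromatic n carries 0 H:
  atom 1: N, bond orders sum to 1 (valence 3) → 2 H
  atom 2: aromatic c, 3 neighbours → 0 H
  atom 3: aromatic c, 3 neighbours → 0 H
  atom 4: C, bond orders sum to 1 (valence 4) → 3 H
  atom 5: aromatic c, 3 neighbours → 0 H
  atom 6: C, bond orders sum to 4 (valence 4) → 0 H
  atom 7: O, bond orders sum to 2 (valence 2) → 0 H
  atom 8: O, bond orders sum to 2 (valence 2) → 0 H
  atom 9: C, bond orders sum to 1 (valence 4) → 3 H
  atom 10: aromatic n, 2 neighbours → 0 H
  atom 11: aromatic c, 3 neighbours → 0 H
  atom 12: F (halogen, monovalent) → 0 H
  atom 13: aromatic c, 3 neighbours → 0 H
  atom 14: C, bond orders sum to 4 (valence 4) → 0 H
  atom 15: O, bond orders sum to 2 (valence 2) → 0 H
  atom 16: O, bond orders sum to 1 (valence 2) → 1 H
Totals → C:9, H:9, F:1, N:2, O:4.

C9H9FN2O4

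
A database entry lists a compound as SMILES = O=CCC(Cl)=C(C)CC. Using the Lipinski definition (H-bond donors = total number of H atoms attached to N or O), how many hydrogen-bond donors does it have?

0

Donors: find every N or O and count the H atoms it carries.
  atom 1 (O): bond orders sum to 2 → 0 H
Lipinski HBD = 0.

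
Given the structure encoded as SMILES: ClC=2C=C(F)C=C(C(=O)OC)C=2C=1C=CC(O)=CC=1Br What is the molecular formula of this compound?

C14H9BrClFO3

Walk through each heavy atom and fill implicit hydrogens from standard valence (C 4, N 3, O 2, S 2, halogen 1):
  atom 1: Cl (halogen, monovalent) → 0 H
  atom 2: C, bond orders sum to 4 (valence 4) → 0 H
  atom 3: C, bond orders sum to 3 (valence 4) → 1 H
  atom 4: C, bond orders sum to 4 (valence 4) → 0 H
  atom 5: F (halogen, monovalent) → 0 H
  atom 6: C, bond orders sum to 3 (valence 4) → 1 H
  atom 7: C, bond orders sum to 4 (valence 4) → 0 H
  atom 8: C, bond orders sum to 4 (valence 4) → 0 H
  atom 9: O, bond orders sum to 2 (valence 2) → 0 H
  atom 10: O, bond orders sum to 2 (valence 2) → 0 H
  atom 11: C, bond orders sum to 1 (valence 4) → 3 H
  atom 12: C, bond orders sum to 4 (valence 4) → 0 H
  atom 13: C, bond orders sum to 4 (valence 4) → 0 H
  atom 14: C, bond orders sum to 3 (valence 4) → 1 H
  atom 15: C, bond orders sum to 3 (valence 4) → 1 H
  atom 16: C, bond orders sum to 4 (valence 4) → 0 H
  atom 17: O, bond orders sum to 1 (valence 2) → 1 H
  atom 18: C, bond orders sum to 3 (valence 4) → 1 H
  atom 19: C, bond orders sum to 4 (valence 4) → 0 H
  atom 20: Br (halogen, monovalent) → 0 H
Totals → C:14, H:9, Br:1, Cl:1, F:1, O:3.
In Hill order: C14H9BrClFO3.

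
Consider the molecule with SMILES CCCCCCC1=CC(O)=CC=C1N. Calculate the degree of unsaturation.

4

Molecular formula: C12H19NO.
DoU = (2C + 2 + N − H − X) / 2, where X is the halogen count and O/S are ignored.
    = (2·12 + 2 + 1 − 19 − 0) / 2 = 8 / 2 = 4.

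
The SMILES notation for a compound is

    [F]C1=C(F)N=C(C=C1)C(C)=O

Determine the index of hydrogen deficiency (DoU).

Degree of unsaturation = (number of rings) + (number of π bonds).
Ring closures in the SMILES: 1.
π bonds: 4 double bonds (each 1 DoU) → 4 DoU from unsaturation.
Total DoU = 1 + 4 = 5.

5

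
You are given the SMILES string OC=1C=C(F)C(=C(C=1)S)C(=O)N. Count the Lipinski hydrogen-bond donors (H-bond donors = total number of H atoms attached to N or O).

3

Donors: find every N or O and count the H atoms it carries.
  atom 1 (O): bond orders sum to 1 → 1 H
  atom 11 (O): bond orders sum to 2 → 0 H
  atom 12 (N): bond orders sum to 1 → 2 H
Lipinski HBD = 3.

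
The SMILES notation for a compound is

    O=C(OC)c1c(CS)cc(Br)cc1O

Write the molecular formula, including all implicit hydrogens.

Walk through each heavy atom and fill implicit hydrogens from standard valence (C 4, N 3, O 2, S 2, halogen 1); for lowercase aromatic atoms, an aromatic c carries 1 H when it has two neighbours and 0 H with three, and aromatic n carries 0 H:
  atom 1: O, bond orders sum to 2 (valence 2) → 0 H
  atom 2: C, bond orders sum to 4 (valence 4) → 0 H
  atom 3: O, bond orders sum to 2 (valence 2) → 0 H
  atom 4: C, bond orders sum to 1 (valence 4) → 3 H
  atom 5: aromatic c, 3 neighbours → 0 H
  atom 6: aromatic c, 3 neighbours → 0 H
  atom 7: C, bond orders sum to 2 (valence 4) → 2 H
  atom 8: S, bond orders sum to 1 (valence 2) → 1 H
  atom 9: aromatic c, 2 neighbours → 1 H
  atom 10: aromatic c, 3 neighbours → 0 H
  atom 11: Br (halogen, monovalent) → 0 H
  atom 12: aromatic c, 2 neighbours → 1 H
  atom 13: aromatic c, 3 neighbours → 0 H
  atom 14: O, bond orders sum to 1 (valence 2) → 1 H
Totals → C:9, H:9, Br:1, O:3, S:1.

C9H9BrO3S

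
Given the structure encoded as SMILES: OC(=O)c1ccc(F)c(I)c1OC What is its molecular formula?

Walk through each heavy atom and fill implicit hydrogens from standard valence (C 4, N 3, O 2, S 2, halogen 1); for lowercase aromatic atoms, an aromatic c carries 1 H when it has two neighbours and 0 H with three, and aromatic n carries 0 H:
  atom 1: O, bond orders sum to 1 (valence 2) → 1 H
  atom 2: C, bond orders sum to 4 (valence 4) → 0 H
  atom 3: O, bond orders sum to 2 (valence 2) → 0 H
  atom 4: aromatic c, 3 neighbours → 0 H
  atom 5: aromatic c, 2 neighbours → 1 H
  atom 6: aromatic c, 2 neighbours → 1 H
  atom 7: aromatic c, 3 neighbours → 0 H
  atom 8: F (halogen, monovalent) → 0 H
  atom 9: aromatic c, 3 neighbours → 0 H
  atom 10: I (halogen, monovalent) → 0 H
  atom 11: aromatic c, 3 neighbours → 0 H
  atom 12: O, bond orders sum to 2 (valence 2) → 0 H
  atom 13: C, bond orders sum to 1 (valence 4) → 3 H
Totals → C:8, H:6, F:1, I:1, O:3.

C8H6FIO3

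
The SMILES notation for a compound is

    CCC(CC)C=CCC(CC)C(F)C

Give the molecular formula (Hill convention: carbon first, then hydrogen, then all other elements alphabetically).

C13H25F

Walk through each heavy atom and fill implicit hydrogens from standard valence (C 4, N 3, O 2, S 2, halogen 1):
  atom 1: C, bond orders sum to 1 (valence 4) → 3 H
  atom 2: C, bond orders sum to 2 (valence 4) → 2 H
  atom 3: C, bond orders sum to 3 (valence 4) → 1 H
  atom 4: C, bond orders sum to 2 (valence 4) → 2 H
  atom 5: C, bond orders sum to 1 (valence 4) → 3 H
  atom 6: C, bond orders sum to 3 (valence 4) → 1 H
  atom 7: C, bond orders sum to 3 (valence 4) → 1 H
  atom 8: C, bond orders sum to 2 (valence 4) → 2 H
  atom 9: C, bond orders sum to 3 (valence 4) → 1 H
  atom 10: C, bond orders sum to 2 (valence 4) → 2 H
  atom 11: C, bond orders sum to 1 (valence 4) → 3 H
  atom 12: C, bond orders sum to 3 (valence 4) → 1 H
  atom 13: F (halogen, monovalent) → 0 H
  atom 14: C, bond orders sum to 1 (valence 4) → 3 H
Totals → C:13, H:25, F:1.
In Hill order: C13H25F.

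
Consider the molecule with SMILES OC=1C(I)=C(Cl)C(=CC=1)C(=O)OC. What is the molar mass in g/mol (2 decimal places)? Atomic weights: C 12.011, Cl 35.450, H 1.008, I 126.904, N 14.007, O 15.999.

First, the molecular formula is C8H6ClIO3 (counting implicit H from valence).
  C: 8 × 12.011 = 96.088
  Cl: 1 × 35.450 = 35.450
  H: 6 × 1.008 = 6.048
  I: 1 × 126.904 = 126.904
  O: 3 × 15.999 = 47.997
Sum: 8×12.011 + 1×35.450 + 6×1.008 + 1×126.904 + 3×15.999 = 312.487 → 312.49 g/mol.

312.49 g/mol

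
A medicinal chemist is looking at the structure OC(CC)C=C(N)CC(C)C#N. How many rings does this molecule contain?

In SMILES, each pair of matching ring-closure digits denotes one ring-closing bond; the number of such bonds equals the number of independent rings.
Ring-closure bonds here: 0.

0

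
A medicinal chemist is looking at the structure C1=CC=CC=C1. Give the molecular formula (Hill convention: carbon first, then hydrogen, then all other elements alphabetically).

C6H6

Walk through each heavy atom and fill implicit hydrogens from standard valence (C 4, N 3, O 2, S 2, halogen 1):
  atom 1: C, bond orders sum to 3 (valence 4) → 1 H
  atom 2: C, bond orders sum to 3 (valence 4) → 1 H
  atom 3: C, bond orders sum to 3 (valence 4) → 1 H
  atom 4: C, bond orders sum to 3 (valence 4) → 1 H
  atom 5: C, bond orders sum to 3 (valence 4) → 1 H
  atom 6: C, bond orders sum to 3 (valence 4) → 1 H
Totals → C:6, H:6.
In Hill order: C6H6.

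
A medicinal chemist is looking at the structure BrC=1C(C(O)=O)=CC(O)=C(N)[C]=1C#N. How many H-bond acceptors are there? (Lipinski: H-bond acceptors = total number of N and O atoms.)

N atoms: 2; O atoms: 3.
Lipinski HBA = 2 + 3 = 5.

5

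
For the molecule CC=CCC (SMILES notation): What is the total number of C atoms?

5

Count every carbon token in the SMILES (each C, including those in ring-closure positions and inside branches).
Carbon count: 5.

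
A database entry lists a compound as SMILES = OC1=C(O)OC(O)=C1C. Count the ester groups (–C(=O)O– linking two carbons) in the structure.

0

Scan the SMILES for the ester motif — none present.
Groups that are present: 3 hydroxyl.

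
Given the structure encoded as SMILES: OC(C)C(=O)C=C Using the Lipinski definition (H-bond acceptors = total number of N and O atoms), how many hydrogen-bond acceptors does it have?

2

N atoms: 0; O atoms: 2.
Lipinski HBA = 0 + 2 = 2.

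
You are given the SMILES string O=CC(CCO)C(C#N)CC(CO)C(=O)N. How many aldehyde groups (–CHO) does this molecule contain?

The aldehyde motif appears at heavy-atom position 2 in the SMILES.
Other groups present: 1 amide, 2 hydroxyl, 1 nitrile.
Aldehyde count: 1.

1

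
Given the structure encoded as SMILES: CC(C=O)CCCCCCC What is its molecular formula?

C10H20O

Walk through each heavy atom and fill implicit hydrogens from standard valence (C 4, N 3, O 2, S 2, halogen 1):
  atom 1: C, bond orders sum to 1 (valence 4) → 3 H
  atom 2: C, bond orders sum to 3 (valence 4) → 1 H
  atom 3: C, bond orders sum to 3 (valence 4) → 1 H
  atom 4: O, bond orders sum to 2 (valence 2) → 0 H
  atom 5: C, bond orders sum to 2 (valence 4) → 2 H
  atom 6: C, bond orders sum to 2 (valence 4) → 2 H
  atom 7: C, bond orders sum to 2 (valence 4) → 2 H
  atom 8: C, bond orders sum to 2 (valence 4) → 2 H
  atom 9: C, bond orders sum to 2 (valence 4) → 2 H
  atom 10: C, bond orders sum to 2 (valence 4) → 2 H
  atom 11: C, bond orders sum to 1 (valence 4) → 3 H
Totals → C:10, H:20, O:1.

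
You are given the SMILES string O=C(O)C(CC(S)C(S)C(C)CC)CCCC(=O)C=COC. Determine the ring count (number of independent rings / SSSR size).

In SMILES, each pair of matching ring-closure digits denotes one ring-closing bond; the number of such bonds equals the number of independent rings.
Ring-closure bonds here: 0.

0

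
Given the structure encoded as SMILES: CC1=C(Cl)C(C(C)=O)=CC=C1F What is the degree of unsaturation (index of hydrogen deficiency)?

Degree of unsaturation = (number of rings) + (number of π bonds).
Ring closures in the SMILES: 1.
π bonds: 4 double bonds (each 1 DoU) → 4 DoU from unsaturation.
Total DoU = 1 + 4 = 5.

5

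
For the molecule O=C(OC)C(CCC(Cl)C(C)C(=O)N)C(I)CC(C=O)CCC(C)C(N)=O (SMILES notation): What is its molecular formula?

Walk through each heavy atom and fill implicit hydrogens from standard valence (C 4, N 3, O 2, S 2, halogen 1):
  atom 1: O, bond orders sum to 2 (valence 2) → 0 H
  atom 2: C, bond orders sum to 4 (valence 4) → 0 H
  atom 3: O, bond orders sum to 2 (valence 2) → 0 H
  atom 4: C, bond orders sum to 1 (valence 4) → 3 H
  atom 5: C, bond orders sum to 3 (valence 4) → 1 H
  atom 6: C, bond orders sum to 2 (valence 4) → 2 H
  atom 7: C, bond orders sum to 2 (valence 4) → 2 H
  atom 8: C, bond orders sum to 3 (valence 4) → 1 H
  atom 9: Cl (halogen, monovalent) → 0 H
  atom 10: C, bond orders sum to 3 (valence 4) → 1 H
  atom 11: C, bond orders sum to 1 (valence 4) → 3 H
  atom 12: C, bond orders sum to 4 (valence 4) → 0 H
  atom 13: O, bond orders sum to 2 (valence 2) → 0 H
  atom 14: N, bond orders sum to 1 (valence 3) → 2 H
  atom 15: C, bond orders sum to 3 (valence 4) → 1 H
  atom 16: I (halogen, monovalent) → 0 H
  atom 17: C, bond orders sum to 2 (valence 4) → 2 H
  atom 18: C, bond orders sum to 3 (valence 4) → 1 H
  atom 19: C, bond orders sum to 3 (valence 4) → 1 H
  atom 20: O, bond orders sum to 2 (valence 2) → 0 H
  atom 21: C, bond orders sum to 2 (valence 4) → 2 H
  atom 22: C, bond orders sum to 2 (valence 4) → 2 H
  atom 23: C, bond orders sum to 3 (valence 4) → 1 H
  atom 24: C, bond orders sum to 1 (valence 4) → 3 H
  atom 25: C, bond orders sum to 4 (valence 4) → 0 H
  atom 26: N, bond orders sum to 1 (valence 3) → 2 H
  atom 27: O, bond orders sum to 2 (valence 2) → 0 H
Totals → C:18, H:30, Cl:1, I:1, N:2, O:5.

C18H30ClIN2O5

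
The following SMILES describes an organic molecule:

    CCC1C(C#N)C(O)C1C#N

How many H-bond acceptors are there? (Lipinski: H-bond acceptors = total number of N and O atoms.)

N atoms: 2; O atoms: 1.
Lipinski HBA = 2 + 1 = 3.

3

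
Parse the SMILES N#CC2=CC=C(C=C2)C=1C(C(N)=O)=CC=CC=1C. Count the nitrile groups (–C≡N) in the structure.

1

The nitrile motif appears at heavy-atom position 2 in the SMILES.
Other groups present: 1 amide.
Nitrile count: 1.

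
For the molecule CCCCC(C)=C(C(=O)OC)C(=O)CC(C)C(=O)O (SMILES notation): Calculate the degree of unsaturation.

4

Molecular formula: C14H22O5.
DoU = (2C + 2 + N − H − X) / 2, where X is the halogen count and O/S are ignored.
    = (2·14 + 2 + 0 − 22 − 0) / 2 = 8 / 2 = 4.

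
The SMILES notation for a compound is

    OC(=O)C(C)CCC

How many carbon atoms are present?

6

Count every carbon token in the SMILES (each C, including those in ring-closure positions and inside branches).
Carbon count: 6.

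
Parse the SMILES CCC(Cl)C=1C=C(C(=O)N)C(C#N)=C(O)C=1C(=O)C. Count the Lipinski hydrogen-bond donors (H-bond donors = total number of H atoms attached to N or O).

3

Donors: find every N or O and count the H atoms it carries.
  atom 9 (O): bond orders sum to 2 → 0 H
  atom 10 (N): bond orders sum to 1 → 2 H
  atom 13 (N): bond orders sum to 3 → 0 H
  atom 15 (O): bond orders sum to 1 → 1 H
  atom 18 (O): bond orders sum to 2 → 0 H
Lipinski HBD = 3.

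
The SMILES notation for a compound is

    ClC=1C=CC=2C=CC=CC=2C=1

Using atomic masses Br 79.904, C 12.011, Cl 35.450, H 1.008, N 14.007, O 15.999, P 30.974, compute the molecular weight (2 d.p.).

First, the molecular formula is C10H7Cl (counting implicit H from valence).
  C: 10 × 12.011 = 120.110
  Cl: 1 × 35.450 = 35.450
  H: 7 × 1.008 = 7.056
Sum: 10×12.011 + 1×35.450 + 7×1.008 = 162.616 → 162.62 g/mol.

162.62 g/mol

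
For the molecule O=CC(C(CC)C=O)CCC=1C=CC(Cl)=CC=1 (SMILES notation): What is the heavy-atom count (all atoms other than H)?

Every atom symbol written in the SMILES (organic subset) is one heavy atom; implicit H are not written.
Heavy atoms by element → C:14, Cl:1, O:2.
Total: 17.

17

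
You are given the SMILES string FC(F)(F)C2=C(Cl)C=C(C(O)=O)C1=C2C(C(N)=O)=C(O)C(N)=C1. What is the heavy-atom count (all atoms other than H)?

Every atom symbol written in the SMILES (organic subset) is one heavy atom; implicit H are not written.
Heavy atoms by element → C:13, Cl:1, F:3, N:2, O:4.
Total: 23.

23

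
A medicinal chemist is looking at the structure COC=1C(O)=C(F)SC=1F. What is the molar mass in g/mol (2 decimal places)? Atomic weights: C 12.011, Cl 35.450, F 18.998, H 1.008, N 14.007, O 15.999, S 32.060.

166.14 g/mol

First, the molecular formula is C5H4F2O2S (counting implicit H from valence).
  C: 5 × 12.011 = 60.055
  F: 2 × 18.998 = 37.996
  H: 4 × 1.008 = 4.032
  O: 2 × 15.999 = 31.998
  S: 1 × 32.060 = 32.060
Sum: 5×12.011 + 2×18.998 + 4×1.008 + 2×15.999 + 1×32.060 = 166.141 → 166.14 g/mol.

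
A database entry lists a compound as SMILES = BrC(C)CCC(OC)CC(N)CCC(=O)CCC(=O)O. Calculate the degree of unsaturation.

Molecular formula: C14H26BrNO4.
DoU = (2C + 2 + N − H − X) / 2, where X is the halogen count and O/S are ignored.
    = (2·14 + 2 + 1 − 26 − 1) / 2 = 4 / 2 = 2.

2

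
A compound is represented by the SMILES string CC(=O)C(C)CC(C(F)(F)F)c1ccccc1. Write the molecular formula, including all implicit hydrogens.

Walk through each heavy atom and fill implicit hydrogens from standard valence (C 4, N 3, O 2, S 2, halogen 1); for lowercase aromatic atoms, an aromatic c carries 1 H when it has two neighbours and 0 H with three, and aromatic n carries 0 H:
  atom 1: C, bond orders sum to 1 (valence 4) → 3 H
  atom 2: C, bond orders sum to 4 (valence 4) → 0 H
  atom 3: O, bond orders sum to 2 (valence 2) → 0 H
  atom 4: C, bond orders sum to 3 (valence 4) → 1 H
  atom 5: C, bond orders sum to 1 (valence 4) → 3 H
  atom 6: C, bond orders sum to 2 (valence 4) → 2 H
  atom 7: C, bond orders sum to 3 (valence 4) → 1 H
  atom 8: C, bond orders sum to 4 (valence 4) → 0 H
  atom 9: F (halogen, monovalent) → 0 H
  atom 10: F (halogen, monovalent) → 0 H
  atom 11: F (halogen, monovalent) → 0 H
  atom 12: aromatic c, 3 neighbours → 0 H
  atom 13: aromatic c, 2 neighbours → 1 H
  atom 14: aromatic c, 2 neighbours → 1 H
  atom 15: aromatic c, 2 neighbours → 1 H
  atom 16: aromatic c, 2 neighbours → 1 H
  atom 17: aromatic c, 2 neighbours → 1 H
Totals → C:13, H:15, F:3, O:1.
In Hill order: C13H15F3O.

C13H15F3O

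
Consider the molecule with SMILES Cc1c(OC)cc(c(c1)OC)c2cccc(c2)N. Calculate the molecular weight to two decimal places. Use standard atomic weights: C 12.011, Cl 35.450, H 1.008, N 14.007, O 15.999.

243.31 g/mol

First, the molecular formula is C15H17NO2 (counting implicit H from valence).
  C: 15 × 12.011 = 180.165
  H: 17 × 1.008 = 17.136
  N: 1 × 14.007 = 14.007
  O: 2 × 15.999 = 31.998
Sum: 15×12.011 + 17×1.008 + 1×14.007 + 2×15.999 = 243.306 → 243.31 g/mol.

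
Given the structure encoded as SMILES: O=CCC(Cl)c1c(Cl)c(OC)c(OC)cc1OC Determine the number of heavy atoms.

Every atom symbol written in the SMILES (organic subset) is one heavy atom; implicit H are not written.
Heavy atoms by element → C:12, Cl:2, O:4.
Total: 18.

18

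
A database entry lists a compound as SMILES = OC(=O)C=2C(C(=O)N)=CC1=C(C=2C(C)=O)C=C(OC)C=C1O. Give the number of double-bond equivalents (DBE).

10

Molecular formula: C15H13NO6.
DoU = (2C + 2 + N − H − X) / 2, where X is the halogen count and O/S are ignored.
    = (2·15 + 2 + 1 − 13 − 0) / 2 = 20 / 2 = 10.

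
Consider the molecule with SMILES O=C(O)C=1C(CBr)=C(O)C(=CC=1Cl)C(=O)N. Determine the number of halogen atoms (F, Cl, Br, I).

Halogen atoms appear at heavy-atom positions 7, 13 (1×Br, 1×Cl).
Other groups present: 1 amide, 1 carboxylic acid, 1 hydroxyl.
Halogen count: 2.

2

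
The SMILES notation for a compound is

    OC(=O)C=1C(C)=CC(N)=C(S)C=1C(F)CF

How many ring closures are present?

1

In SMILES, each pair of matching ring-closure digits denotes one ring-closing bond; the number of such bonds equals the number of independent rings.
Ring-closure bonds here: 1.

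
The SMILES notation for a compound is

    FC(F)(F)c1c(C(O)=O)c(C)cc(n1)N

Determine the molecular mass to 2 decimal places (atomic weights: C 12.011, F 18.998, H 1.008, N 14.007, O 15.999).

First, the molecular formula is C8H7F3N2O2 (counting implicit H from valence).
  C: 8 × 12.011 = 96.088
  F: 3 × 18.998 = 56.994
  H: 7 × 1.008 = 7.056
  N: 2 × 14.007 = 28.014
  O: 2 × 15.999 = 31.998
Sum: 8×12.011 + 3×18.998 + 7×1.008 + 2×14.007 + 2×15.999 = 220.150 → 220.15 g/mol.

220.15 g/mol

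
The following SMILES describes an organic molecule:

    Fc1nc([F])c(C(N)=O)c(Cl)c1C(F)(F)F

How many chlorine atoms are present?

Scan the SMILES for Cl atoms (remember two-letter symbols like Cl and Br are single atoms).
Chlorine count: 1.

1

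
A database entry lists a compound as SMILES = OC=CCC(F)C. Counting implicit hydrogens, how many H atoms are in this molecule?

9

Walk through each heavy atom and fill implicit hydrogens from standard valence (C 4, N 3, O 2, S 2, halogen 1):
  atom 1: O, bond orders sum to 1 (valence 2) → 1 H
  atom 2: C, bond orders sum to 3 (valence 4) → 1 H
  atom 3: C, bond orders sum to 3 (valence 4) → 1 H
  atom 4: C, bond orders sum to 2 (valence 4) → 2 H
  atom 5: C, bond orders sum to 3 (valence 4) → 1 H
  atom 6: F (halogen, monovalent) → 0 H
  atom 7: C, bond orders sum to 1 (valence 4) → 3 H
Total hydrogens: 9.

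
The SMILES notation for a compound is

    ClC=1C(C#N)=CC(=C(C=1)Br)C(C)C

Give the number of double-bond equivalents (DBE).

6

Molecular formula: C10H9BrClN.
DoU = (2C + 2 + N − H − X) / 2, where X is the halogen count and O/S are ignored.
    = (2·10 + 2 + 1 − 9 − 2) / 2 = 12 / 2 = 6.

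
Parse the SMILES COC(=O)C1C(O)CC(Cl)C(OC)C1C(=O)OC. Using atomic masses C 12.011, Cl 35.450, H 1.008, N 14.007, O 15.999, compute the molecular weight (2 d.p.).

280.70 g/mol

First, the molecular formula is C11H17ClO6 (counting implicit H from valence).
  C: 11 × 12.011 = 132.121
  Cl: 1 × 35.450 = 35.450
  H: 17 × 1.008 = 17.136
  O: 6 × 15.999 = 95.994
Sum: 11×12.011 + 1×35.450 + 17×1.008 + 6×15.999 = 280.701 → 280.70 g/mol.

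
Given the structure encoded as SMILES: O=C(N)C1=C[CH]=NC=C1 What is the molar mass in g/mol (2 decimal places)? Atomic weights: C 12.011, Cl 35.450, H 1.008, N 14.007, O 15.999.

First, the molecular formula is C6H6N2O (counting implicit H from valence).
  C: 6 × 12.011 = 72.066
  H: 6 × 1.008 = 6.048
  N: 2 × 14.007 = 28.014
  O: 1 × 15.999 = 15.999
Sum: 6×12.011 + 6×1.008 + 2×14.007 + 1×15.999 = 122.127 → 122.13 g/mol.

122.13 g/mol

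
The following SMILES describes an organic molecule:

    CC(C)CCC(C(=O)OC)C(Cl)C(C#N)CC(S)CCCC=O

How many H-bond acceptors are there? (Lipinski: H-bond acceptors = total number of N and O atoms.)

4

N atoms: 1; O atoms: 3.
Lipinski HBA = 1 + 3 = 4.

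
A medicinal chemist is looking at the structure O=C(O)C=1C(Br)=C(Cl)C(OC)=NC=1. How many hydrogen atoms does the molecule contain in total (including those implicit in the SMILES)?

5

Walk through each heavy atom and fill implicit hydrogens from standard valence (C 4, N 3, O 2, S 2, halogen 1):
  atom 1: O, bond orders sum to 2 (valence 2) → 0 H
  atom 2: C, bond orders sum to 4 (valence 4) → 0 H
  atom 3: O, bond orders sum to 1 (valence 2) → 1 H
  atom 4: C, bond orders sum to 4 (valence 4) → 0 H
  atom 5: C, bond orders sum to 4 (valence 4) → 0 H
  atom 6: Br (halogen, monovalent) → 0 H
  atom 7: C, bond orders sum to 4 (valence 4) → 0 H
  atom 8: Cl (halogen, monovalent) → 0 H
  atom 9: C, bond orders sum to 4 (valence 4) → 0 H
  atom 10: O, bond orders sum to 2 (valence 2) → 0 H
  atom 11: C, bond orders sum to 1 (valence 4) → 3 H
  atom 12: N, bond orders sum to 3 (valence 3) → 0 H
  atom 13: C, bond orders sum to 3 (valence 4) → 1 H
Total hydrogens: 5.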